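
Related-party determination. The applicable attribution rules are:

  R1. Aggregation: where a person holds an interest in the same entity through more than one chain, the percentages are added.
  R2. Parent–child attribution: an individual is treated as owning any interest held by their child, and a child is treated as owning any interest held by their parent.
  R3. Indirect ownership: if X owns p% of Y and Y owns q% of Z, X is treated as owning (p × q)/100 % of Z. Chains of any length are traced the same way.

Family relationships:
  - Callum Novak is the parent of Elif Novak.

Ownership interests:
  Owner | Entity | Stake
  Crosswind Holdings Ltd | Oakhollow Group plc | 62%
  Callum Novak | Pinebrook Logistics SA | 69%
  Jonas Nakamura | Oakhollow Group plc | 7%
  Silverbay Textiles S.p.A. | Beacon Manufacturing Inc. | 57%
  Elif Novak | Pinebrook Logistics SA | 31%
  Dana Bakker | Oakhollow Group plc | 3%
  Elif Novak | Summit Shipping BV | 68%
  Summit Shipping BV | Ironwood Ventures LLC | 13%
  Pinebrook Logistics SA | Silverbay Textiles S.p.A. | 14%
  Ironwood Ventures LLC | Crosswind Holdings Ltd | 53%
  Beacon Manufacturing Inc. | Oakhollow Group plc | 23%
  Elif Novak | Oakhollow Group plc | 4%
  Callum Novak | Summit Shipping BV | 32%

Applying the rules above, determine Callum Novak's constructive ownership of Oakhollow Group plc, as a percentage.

By parent–child attribution (R2), Callum Novak is treated as also owning Elif Novak's interest in Summit Shipping BV, giving 32% + 68% = 100%.
By parent–child attribution (R2), Callum Novak is treated as also owning Elif Novak's interest in Pinebrook Logistics SA, giving 69% + 31% = 100%.
By parent–child attribution (R2), Callum Novak is treated as owning Elif Novak's 4% interest in Oakhollow Group plc.
Chain via Summit Shipping BV → Ironwood Ventures LLC → Crosswind Holdings Ltd (R3): 100% × 13% × 53% × 62% = 4.2718% of Oakhollow Group plc.
Chain via Pinebrook Logistics SA → Silverbay Textiles S.p.A. → Beacon Manufacturing Inc. (R3): 100% × 14% × 57% × 23% = 1.8354% of Oakhollow Group plc.
Direct interest in Oakhollow Group plc: 4%.
Aggregating (R1): 4.2718% + 1.8354% + 4% = 10.1072%.

10.1072%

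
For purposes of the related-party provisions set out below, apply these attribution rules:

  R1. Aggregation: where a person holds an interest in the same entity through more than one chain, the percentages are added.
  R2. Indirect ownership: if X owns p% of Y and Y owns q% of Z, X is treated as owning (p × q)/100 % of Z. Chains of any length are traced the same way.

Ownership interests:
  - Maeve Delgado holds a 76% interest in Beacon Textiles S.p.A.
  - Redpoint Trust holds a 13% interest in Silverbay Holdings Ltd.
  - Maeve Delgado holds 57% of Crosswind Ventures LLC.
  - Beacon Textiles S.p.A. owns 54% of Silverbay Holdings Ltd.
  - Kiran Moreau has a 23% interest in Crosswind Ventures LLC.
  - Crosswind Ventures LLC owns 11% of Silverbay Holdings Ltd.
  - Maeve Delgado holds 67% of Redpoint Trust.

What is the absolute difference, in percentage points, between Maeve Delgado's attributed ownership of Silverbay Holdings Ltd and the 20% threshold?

Chain via Redpoint Trust (R2): 67% × 13% = 8.71% of Silverbay Holdings Ltd.
Chain via Beacon Textiles S.p.A. (R2): 76% × 54% = 41.04% of Silverbay Holdings Ltd.
Chain via Crosswind Ventures LLC (R2): 57% × 11% = 6.27% of Silverbay Holdings Ltd.
Aggregating (R1): 8.71% + 41.04% + 6.27% = 56.02%.
56.02% exceeds the 20% threshold by 36.02 percentage points.

36.02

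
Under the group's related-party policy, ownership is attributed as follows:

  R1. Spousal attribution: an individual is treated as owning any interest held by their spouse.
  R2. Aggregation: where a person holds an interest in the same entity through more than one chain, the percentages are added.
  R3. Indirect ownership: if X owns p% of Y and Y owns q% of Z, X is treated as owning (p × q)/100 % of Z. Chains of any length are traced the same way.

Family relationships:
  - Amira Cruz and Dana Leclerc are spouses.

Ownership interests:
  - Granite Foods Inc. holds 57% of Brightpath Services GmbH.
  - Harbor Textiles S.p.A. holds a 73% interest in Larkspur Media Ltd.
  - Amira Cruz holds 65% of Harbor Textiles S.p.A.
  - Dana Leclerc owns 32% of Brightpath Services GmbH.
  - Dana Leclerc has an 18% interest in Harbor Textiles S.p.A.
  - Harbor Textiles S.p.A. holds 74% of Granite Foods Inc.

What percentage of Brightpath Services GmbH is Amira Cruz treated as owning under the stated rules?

By spousal attribution (R1), Amira Cruz is treated as also owning Dana Leclerc's interest in Harbor Textiles S.p.A, giving 65% + 18% = 83%.
By spousal attribution (R1), Amira Cruz is treated as owning Dana Leclerc's 32% interest in Brightpath Services GmbH.
Chain via Harbor Textiles S.p.A. → Granite Foods Inc. (R3): 83% × 74% × 57% = 35.0094% of Brightpath Services GmbH.
Direct interest in Brightpath Services GmbH: 32%.
Aggregating (R2): 35.0094% + 32% = 67.0094%.

67.0094%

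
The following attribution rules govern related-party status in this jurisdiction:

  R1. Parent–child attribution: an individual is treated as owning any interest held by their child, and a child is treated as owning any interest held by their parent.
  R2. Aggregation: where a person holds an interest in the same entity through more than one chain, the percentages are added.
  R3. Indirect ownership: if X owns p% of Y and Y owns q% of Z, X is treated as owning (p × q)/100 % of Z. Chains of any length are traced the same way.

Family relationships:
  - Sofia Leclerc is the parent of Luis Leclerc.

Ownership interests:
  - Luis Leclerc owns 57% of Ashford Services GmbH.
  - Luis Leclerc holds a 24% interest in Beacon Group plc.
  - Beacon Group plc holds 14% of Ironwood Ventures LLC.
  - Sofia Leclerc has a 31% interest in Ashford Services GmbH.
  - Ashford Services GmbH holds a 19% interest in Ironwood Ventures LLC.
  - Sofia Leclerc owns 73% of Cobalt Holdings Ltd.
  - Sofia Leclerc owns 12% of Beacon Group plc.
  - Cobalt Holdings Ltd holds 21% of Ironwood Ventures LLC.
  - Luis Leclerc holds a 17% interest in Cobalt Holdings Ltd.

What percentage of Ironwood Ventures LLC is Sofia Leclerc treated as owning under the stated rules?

40.66%

By parent–child attribution (R1), Sofia Leclerc is treated as also owning Luis Leclerc's interest in Ashford Services GmbH, giving 31% + 57% = 88%.
By parent–child attribution (R1), Sofia Leclerc is treated as also owning Luis Leclerc's interest in Beacon Group plc, giving 12% + 24% = 36%.
By parent–child attribution (R1), Sofia Leclerc is treated as also owning Luis Leclerc's interest in Cobalt Holdings Ltd, giving 73% + 17% = 90%.
Chain via Ashford Services GmbH (R3): 88% × 19% = 16.72% of Ironwood Ventures LLC.
Chain via Beacon Group plc (R3): 36% × 14% = 5.04% of Ironwood Ventures LLC.
Chain via Cobalt Holdings Ltd (R3): 90% × 21% = 18.9% of Ironwood Ventures LLC.
Aggregating (R2): 16.72% + 5.04% + 18.9% = 40.66%.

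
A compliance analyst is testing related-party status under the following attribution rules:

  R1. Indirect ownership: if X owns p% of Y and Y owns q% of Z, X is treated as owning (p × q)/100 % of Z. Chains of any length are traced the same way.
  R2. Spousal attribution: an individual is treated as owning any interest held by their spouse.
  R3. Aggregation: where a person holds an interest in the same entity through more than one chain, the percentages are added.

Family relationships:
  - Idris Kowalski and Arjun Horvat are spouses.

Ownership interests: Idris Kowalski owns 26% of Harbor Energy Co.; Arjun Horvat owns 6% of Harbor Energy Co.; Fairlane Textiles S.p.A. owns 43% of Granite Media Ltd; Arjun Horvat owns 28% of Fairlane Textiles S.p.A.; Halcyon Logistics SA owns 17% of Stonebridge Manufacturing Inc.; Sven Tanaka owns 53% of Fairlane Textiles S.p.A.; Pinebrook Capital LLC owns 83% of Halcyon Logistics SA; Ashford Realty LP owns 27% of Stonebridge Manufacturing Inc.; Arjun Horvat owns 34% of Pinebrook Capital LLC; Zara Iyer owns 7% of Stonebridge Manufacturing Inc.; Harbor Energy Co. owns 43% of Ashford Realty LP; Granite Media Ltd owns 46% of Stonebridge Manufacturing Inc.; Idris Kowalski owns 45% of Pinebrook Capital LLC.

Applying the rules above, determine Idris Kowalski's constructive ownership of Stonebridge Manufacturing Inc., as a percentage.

20.4005%

By spousal attribution (R2), Idris Kowalski is treated as also owning Arjun Horvat's interest in Pinebrook Capital LLC, giving 45% + 34% = 79%.
By spousal attribution (R2), Idris Kowalski is treated as also owning Arjun Horvat's interest in Harbor Energy Co, giving 26% + 6% = 32%.
By spousal attribution (R2), Idris Kowalski is treated as owning Arjun Horvat's 28% interest in Fairlane Textiles S.p.A.
Chain via Pinebrook Capital LLC → Halcyon Logistics SA (R1): 79% × 83% × 17% = 11.1469% of Stonebridge Manufacturing Inc.
Chain via Harbor Energy Co. → Ashford Realty LP (R1): 32% × 43% × 27% = 3.7152% of Stonebridge Manufacturing Inc.
Chain via Fairlane Textiles S.p.A. → Granite Media Ltd (R1): 28% × 43% × 46% = 5.5384% of Stonebridge Manufacturing Inc.
Aggregating (R3): 11.1469% + 3.7152% + 5.5384% = 20.4005%.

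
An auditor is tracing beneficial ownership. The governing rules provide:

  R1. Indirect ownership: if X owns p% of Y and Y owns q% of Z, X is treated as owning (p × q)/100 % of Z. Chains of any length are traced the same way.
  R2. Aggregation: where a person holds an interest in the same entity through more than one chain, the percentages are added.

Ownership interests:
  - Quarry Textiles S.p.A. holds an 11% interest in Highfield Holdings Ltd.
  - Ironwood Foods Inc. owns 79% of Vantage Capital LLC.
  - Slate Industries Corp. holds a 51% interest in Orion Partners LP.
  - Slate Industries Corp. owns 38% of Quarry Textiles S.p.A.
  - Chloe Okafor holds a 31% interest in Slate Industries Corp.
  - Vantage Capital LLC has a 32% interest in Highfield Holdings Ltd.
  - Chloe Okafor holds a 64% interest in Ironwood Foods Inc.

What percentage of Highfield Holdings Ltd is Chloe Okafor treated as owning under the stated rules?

17.475%

Chain via Ironwood Foods Inc. → Vantage Capital LLC (R1): 64% × 79% × 32% = 16.1792% of Highfield Holdings Ltd.
Chain via Slate Industries Corp. → Quarry Textiles S.p.A. (R1): 31% × 38% × 11% = 1.2958% of Highfield Holdings Ltd.
Aggregating (R2): 16.1792% + 1.2958% = 17.475%.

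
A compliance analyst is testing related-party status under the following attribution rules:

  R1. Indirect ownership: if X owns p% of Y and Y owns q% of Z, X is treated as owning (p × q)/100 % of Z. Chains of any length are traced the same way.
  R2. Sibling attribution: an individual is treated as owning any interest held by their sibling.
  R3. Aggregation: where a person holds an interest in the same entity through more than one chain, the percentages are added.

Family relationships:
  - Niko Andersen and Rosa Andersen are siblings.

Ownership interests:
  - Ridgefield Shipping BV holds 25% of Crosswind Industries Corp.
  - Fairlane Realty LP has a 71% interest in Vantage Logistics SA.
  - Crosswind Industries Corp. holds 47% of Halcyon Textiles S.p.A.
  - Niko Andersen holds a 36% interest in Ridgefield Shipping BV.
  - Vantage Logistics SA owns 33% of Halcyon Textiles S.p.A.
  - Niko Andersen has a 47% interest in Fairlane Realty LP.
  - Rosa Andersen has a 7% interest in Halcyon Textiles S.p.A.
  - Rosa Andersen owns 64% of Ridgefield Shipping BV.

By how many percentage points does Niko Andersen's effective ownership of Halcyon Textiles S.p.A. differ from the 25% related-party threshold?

By sibling attribution (R2), Niko Andersen is treated as also owning Rosa Andersen's interest in Ridgefield Shipping BV, giving 36% + 64% = 100%.
By sibling attribution (R2), Niko Andersen is treated as owning Rosa Andersen's 7% interest in Halcyon Textiles S.p.A.
Chain via Fairlane Realty LP → Vantage Logistics SA (R1): 47% × 71% × 33% = 11.0121% of Halcyon Textiles S.p.A.
Chain via Ridgefield Shipping BV → Crosswind Industries Corp. (R1): 100% × 25% × 47% = 11.75% of Halcyon Textiles S.p.A.
Direct interest in Halcyon Textiles S.p.A: 7%.
Aggregating (R3): 11.0121% + 11.75% + 7% = 29.7621%.
29.7621% exceeds the 25% threshold by 4.7621 percentage points.

4.7621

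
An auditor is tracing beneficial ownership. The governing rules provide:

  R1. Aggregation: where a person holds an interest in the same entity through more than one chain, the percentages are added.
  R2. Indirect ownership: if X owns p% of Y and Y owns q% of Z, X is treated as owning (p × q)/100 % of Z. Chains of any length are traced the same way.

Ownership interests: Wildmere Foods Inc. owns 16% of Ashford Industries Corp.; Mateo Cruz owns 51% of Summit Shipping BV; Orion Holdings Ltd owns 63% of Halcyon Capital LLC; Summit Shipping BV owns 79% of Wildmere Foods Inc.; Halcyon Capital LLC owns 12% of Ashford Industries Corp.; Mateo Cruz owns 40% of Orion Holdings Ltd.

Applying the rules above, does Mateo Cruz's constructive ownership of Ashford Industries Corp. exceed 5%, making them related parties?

Chain via Orion Holdings Ltd → Halcyon Capital LLC (R2): 40% × 63% × 12% = 3.024% of Ashford Industries Corp.
Chain via Summit Shipping BV → Wildmere Foods Inc. (R2): 51% × 79% × 16% = 6.4464% of Ashford Industries Corp.
Aggregating (R1): 3.024% + 6.4464% = 9.4704%.
9.4704% exceeds the 5% threshold, so Mateo is a related party to Ashford Industries Corp.

Yes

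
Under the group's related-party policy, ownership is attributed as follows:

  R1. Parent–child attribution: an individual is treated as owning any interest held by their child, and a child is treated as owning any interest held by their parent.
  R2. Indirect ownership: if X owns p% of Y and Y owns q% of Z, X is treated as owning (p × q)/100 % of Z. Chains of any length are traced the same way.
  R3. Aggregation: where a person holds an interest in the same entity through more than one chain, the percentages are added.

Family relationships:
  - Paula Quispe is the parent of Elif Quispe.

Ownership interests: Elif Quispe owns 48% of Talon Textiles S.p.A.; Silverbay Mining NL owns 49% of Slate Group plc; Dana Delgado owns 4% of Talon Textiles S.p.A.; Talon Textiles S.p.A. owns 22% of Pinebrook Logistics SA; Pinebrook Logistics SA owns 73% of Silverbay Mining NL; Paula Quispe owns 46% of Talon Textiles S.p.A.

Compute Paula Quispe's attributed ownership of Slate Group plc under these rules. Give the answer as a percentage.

By parent–child attribution (R1), Paula Quispe is treated as also owning Elif Quispe's interest in Talon Textiles S.p.A, giving 46% + 48% = 94%.
Chain via Talon Textiles S.p.A. → Pinebrook Logistics SA → Silverbay Mining NL (R2): 94% × 22% × 73% × 49% = 7.397236% of Slate Group plc.

7.397236%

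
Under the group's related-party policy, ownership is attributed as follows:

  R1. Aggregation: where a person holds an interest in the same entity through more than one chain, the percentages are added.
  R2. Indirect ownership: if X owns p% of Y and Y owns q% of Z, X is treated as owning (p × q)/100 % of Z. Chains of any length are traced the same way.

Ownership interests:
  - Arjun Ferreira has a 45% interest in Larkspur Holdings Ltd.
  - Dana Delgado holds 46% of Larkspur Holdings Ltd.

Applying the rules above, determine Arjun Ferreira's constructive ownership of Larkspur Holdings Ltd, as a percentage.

Direct interest in Larkspur Holdings Ltd: 45%.

45%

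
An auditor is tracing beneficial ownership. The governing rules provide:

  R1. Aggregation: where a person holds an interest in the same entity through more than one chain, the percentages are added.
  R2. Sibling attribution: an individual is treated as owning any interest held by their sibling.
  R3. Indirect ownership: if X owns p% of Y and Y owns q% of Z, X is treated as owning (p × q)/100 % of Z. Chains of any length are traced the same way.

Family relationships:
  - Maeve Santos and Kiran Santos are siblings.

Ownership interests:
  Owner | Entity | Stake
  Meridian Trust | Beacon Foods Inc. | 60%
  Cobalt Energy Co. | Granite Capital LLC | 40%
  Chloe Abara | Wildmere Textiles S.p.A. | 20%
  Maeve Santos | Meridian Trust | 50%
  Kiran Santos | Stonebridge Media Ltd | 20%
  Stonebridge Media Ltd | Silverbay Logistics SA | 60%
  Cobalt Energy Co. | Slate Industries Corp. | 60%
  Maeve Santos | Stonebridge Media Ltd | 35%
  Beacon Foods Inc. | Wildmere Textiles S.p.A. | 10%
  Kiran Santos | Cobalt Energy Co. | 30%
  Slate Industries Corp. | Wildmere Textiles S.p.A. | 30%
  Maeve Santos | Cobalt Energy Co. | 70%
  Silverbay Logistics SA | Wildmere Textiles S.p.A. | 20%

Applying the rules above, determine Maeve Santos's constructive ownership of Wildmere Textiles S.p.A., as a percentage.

By sibling attribution (R2), Maeve Santos is treated as also owning Kiran Santos's interest in Cobalt Energy Co, giving 70% + 30% = 100%.
By sibling attribution (R2), Maeve Santos is treated as also owning Kiran Santos's interest in Stonebridge Media Ltd, giving 35% + 20% = 55%.
Chain via Cobalt Energy Co. → Slate Industries Corp. (R3): 100% × 60% × 30% = 18% of Wildmere Textiles S.p.A.
Chain via Stonebridge Media Ltd → Silverbay Logistics SA (R3): 55% × 60% × 20% = 6.6% of Wildmere Textiles S.p.A.
Chain via Meridian Trust → Beacon Foods Inc. (R3): 50% × 60% × 10% = 3% of Wildmere Textiles S.p.A.
Aggregating (R1): 18% + 6.6% + 3% = 27.6%.

27.6%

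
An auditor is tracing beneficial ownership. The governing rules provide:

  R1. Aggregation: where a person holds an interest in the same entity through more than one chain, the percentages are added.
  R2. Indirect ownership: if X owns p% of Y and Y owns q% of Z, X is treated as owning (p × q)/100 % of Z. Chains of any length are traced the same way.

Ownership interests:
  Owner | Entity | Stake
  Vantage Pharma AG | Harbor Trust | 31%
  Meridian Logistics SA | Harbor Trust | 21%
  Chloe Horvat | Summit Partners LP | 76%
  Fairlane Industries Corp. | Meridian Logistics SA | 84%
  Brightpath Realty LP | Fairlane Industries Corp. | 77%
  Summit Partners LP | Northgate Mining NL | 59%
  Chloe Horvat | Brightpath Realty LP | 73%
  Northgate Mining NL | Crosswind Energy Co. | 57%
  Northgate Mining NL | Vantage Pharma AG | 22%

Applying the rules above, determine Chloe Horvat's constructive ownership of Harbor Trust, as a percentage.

12.973532%

Chain via Summit Partners LP → Northgate Mining NL → Vantage Pharma AG (R2): 76% × 59% × 22% × 31% = 3.058088% of Harbor Trust.
Chain via Brightpath Realty LP → Fairlane Industries Corp. → Meridian Logistics SA (R2): 73% × 77% × 84% × 21% = 9.915444% of Harbor Trust.
Aggregating (R1): 3.058088% + 9.915444% = 12.973532%.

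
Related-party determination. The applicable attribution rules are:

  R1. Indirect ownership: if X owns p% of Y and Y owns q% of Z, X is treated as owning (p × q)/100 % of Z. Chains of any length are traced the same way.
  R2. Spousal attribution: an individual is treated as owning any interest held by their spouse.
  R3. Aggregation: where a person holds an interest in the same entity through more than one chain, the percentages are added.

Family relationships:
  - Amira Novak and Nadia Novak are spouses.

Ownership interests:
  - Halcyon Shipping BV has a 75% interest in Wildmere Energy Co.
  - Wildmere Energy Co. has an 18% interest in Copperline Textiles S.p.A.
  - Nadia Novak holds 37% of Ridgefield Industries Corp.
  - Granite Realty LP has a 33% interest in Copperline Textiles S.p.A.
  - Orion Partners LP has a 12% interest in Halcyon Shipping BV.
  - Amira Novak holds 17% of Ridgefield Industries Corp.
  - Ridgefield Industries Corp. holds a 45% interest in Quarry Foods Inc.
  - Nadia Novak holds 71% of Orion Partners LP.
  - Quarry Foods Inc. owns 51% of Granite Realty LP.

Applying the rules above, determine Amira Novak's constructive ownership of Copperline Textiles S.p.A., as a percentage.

5.23989%

By spousal attribution (R2), Amira Novak is treated as also owning Nadia Novak's interest in Ridgefield Industries Corp, giving 17% + 37% = 54%.
By spousal attribution (R2), Amira Novak is treated as owning Nadia Novak's 71% interest in Orion Partners LP.
Chain via Ridgefield Industries Corp. → Quarry Foods Inc. → Granite Realty LP (R1): 54% × 45% × 51% × 33% = 4.08969% of Copperline Textiles S.p.A.
Chain via Orion Partners LP → Halcyon Shipping BV → Wildmere Energy Co. (R1): 71% × 12% × 75% × 18% = 1.1502% of Copperline Textiles S.p.A.
Aggregating (R3): 4.08969% + 1.1502% = 5.23989%.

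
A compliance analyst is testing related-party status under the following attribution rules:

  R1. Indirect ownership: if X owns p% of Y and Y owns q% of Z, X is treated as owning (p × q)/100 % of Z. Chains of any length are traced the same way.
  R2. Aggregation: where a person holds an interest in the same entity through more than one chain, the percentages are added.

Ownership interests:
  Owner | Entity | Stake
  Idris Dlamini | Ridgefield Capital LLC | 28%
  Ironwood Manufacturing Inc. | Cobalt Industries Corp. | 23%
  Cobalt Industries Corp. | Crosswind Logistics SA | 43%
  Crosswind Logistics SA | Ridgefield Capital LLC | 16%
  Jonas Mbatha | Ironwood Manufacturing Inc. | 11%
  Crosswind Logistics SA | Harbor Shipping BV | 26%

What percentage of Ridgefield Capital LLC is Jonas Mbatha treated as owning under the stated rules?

0.174064%

Chain via Ironwood Manufacturing Inc. → Cobalt Industries Corp. → Crosswind Logistics SA (R1): 11% × 23% × 43% × 16% = 0.174064% of Ridgefield Capital LLC.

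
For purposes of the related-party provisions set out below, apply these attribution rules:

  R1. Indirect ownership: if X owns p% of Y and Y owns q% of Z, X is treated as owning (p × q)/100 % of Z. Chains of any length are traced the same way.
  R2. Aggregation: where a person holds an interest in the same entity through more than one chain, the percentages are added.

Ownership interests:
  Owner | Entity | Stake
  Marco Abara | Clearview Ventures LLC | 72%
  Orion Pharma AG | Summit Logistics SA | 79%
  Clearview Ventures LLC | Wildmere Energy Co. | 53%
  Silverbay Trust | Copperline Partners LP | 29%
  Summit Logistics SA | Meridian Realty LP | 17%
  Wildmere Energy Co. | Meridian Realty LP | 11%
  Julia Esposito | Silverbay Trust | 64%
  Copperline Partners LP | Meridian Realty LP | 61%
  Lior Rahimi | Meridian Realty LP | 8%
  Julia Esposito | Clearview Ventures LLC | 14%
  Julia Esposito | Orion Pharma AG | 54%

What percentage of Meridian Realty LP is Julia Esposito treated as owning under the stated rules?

Chain via Clearview Ventures LLC → Wildmere Energy Co. (R1): 14% × 53% × 11% = 0.8162% of Meridian Realty LP.
Chain via Orion Pharma AG → Summit Logistics SA (R1): 54% × 79% × 17% = 7.2522% of Meridian Realty LP.
Chain via Silverbay Trust → Copperline Partners LP (R1): 64% × 29% × 61% = 11.3216% of Meridian Realty LP.
Aggregating (R2): 0.8162% + 7.2522% + 11.3216% = 19.39%.

19.39%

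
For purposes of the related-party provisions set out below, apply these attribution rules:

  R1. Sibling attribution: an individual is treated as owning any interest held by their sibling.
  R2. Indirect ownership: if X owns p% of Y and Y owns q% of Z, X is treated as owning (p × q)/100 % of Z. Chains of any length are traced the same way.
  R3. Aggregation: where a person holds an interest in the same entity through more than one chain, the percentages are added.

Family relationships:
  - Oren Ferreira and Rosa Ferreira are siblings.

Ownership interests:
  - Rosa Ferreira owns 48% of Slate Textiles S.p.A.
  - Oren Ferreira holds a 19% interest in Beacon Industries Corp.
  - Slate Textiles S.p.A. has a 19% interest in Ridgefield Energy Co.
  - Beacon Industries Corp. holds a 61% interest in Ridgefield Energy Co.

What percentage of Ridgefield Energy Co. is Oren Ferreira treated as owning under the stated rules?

20.71%

By sibling attribution (R1), Oren Ferreira is treated as owning Rosa Ferreira's 48% interest in Slate Textiles S.p.A.
Chain via Beacon Industries Corp. (R2): 19% × 61% = 11.59% of Ridgefield Energy Co.
Chain via Slate Textiles S.p.A. (R2): 48% × 19% = 9.12% of Ridgefield Energy Co.
Aggregating (R3): 11.59% + 9.12% = 20.71%.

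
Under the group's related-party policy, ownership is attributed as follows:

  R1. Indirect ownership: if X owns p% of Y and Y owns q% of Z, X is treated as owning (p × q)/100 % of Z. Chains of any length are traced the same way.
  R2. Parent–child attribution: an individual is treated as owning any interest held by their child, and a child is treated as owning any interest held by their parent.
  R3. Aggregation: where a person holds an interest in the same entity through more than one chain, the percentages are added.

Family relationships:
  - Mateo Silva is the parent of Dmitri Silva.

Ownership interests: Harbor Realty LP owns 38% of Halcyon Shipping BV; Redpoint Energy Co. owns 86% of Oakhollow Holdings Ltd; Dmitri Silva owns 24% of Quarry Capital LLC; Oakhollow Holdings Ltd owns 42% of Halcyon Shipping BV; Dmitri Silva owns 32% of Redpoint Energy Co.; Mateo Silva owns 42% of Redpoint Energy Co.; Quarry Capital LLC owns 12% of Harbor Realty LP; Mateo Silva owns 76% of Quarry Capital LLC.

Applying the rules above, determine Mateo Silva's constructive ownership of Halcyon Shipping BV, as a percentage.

31.2888%

By parent–child attribution (R2), Mateo Silva is treated as also owning Dmitri Silva's interest in Redpoint Energy Co, giving 42% + 32% = 74%.
By parent–child attribution (R2), Mateo Silva is treated as also owning Dmitri Silva's interest in Quarry Capital LLC, giving 76% + 24% = 100%.
Chain via Redpoint Energy Co. → Oakhollow Holdings Ltd (R1): 74% × 86% × 42% = 26.7288% of Halcyon Shipping BV.
Chain via Quarry Capital LLC → Harbor Realty LP (R1): 100% × 12% × 38% = 4.56% of Halcyon Shipping BV.
Aggregating (R3): 26.7288% + 4.56% = 31.2888%.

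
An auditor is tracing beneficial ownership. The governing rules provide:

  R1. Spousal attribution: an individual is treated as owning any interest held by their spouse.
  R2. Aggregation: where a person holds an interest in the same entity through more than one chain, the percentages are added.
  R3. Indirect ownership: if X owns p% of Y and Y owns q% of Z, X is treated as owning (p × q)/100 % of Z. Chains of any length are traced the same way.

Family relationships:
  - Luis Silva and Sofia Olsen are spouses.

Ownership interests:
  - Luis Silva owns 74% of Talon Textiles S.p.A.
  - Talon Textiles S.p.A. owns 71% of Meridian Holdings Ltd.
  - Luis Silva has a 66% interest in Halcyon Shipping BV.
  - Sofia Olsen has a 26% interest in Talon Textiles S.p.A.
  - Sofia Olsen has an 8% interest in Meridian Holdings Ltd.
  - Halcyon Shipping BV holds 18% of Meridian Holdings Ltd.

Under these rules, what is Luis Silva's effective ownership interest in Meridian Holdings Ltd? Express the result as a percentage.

90.88%

By spousal attribution (R1), Luis Silva is treated as also owning Sofia Olsen's interest in Talon Textiles S.p.A, giving 74% + 26% = 100%.
By spousal attribution (R1), Luis Silva is treated as owning Sofia Olsen's 8% interest in Meridian Holdings Ltd.
Chain via Talon Textiles S.p.A. (R3): 100% × 71% = 71% of Meridian Holdings Ltd.
Chain via Halcyon Shipping BV (R3): 66% × 18% = 11.88% of Meridian Holdings Ltd.
Direct interest in Meridian Holdings Ltd: 8%.
Aggregating (R2): 71% + 11.88% + 8% = 90.88%.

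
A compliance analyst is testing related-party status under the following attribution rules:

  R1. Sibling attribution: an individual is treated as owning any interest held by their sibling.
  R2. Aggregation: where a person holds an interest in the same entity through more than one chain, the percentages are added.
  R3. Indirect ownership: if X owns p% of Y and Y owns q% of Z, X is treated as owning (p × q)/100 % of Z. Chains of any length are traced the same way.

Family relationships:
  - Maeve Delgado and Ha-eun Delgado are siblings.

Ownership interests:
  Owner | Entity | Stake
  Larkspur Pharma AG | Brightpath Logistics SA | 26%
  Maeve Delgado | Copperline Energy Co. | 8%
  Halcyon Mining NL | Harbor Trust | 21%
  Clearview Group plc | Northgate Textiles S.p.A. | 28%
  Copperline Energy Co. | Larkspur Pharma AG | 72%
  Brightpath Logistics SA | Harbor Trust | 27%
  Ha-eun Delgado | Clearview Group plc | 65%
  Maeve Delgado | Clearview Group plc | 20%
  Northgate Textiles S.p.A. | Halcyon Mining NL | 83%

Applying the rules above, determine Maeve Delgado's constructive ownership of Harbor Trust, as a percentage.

By sibling attribution (R1), Maeve Delgado is treated as also owning Ha-eun Delgado's interest in Clearview Group plc, giving 20% + 65% = 85%.
Chain via Copperline Energy Co. → Larkspur Pharma AG → Brightpath Logistics SA (R3): 8% × 72% × 26% × 27% = 0.404352% of Harbor Trust.
Chain via Clearview Group plc → Northgate Textiles S.p.A. → Halcyon Mining NL (R3): 85% × 28% × 83% × 21% = 4.14834% of Harbor Trust.
Aggregating (R2): 0.404352% + 4.14834% = 4.552692%.

4.552692%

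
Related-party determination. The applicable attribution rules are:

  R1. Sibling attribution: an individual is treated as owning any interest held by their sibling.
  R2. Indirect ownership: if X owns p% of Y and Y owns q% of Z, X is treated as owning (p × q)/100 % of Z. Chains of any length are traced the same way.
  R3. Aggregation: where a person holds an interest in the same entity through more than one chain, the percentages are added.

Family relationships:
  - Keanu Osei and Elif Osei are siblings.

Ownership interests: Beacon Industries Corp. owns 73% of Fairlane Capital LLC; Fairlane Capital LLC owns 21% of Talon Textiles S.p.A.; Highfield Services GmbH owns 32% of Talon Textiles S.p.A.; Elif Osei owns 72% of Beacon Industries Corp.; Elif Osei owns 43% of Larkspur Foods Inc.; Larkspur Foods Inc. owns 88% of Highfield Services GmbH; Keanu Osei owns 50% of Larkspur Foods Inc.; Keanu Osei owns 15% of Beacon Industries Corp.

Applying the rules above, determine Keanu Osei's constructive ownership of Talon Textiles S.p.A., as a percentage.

39.5259%

By sibling attribution (R1), Keanu Osei is treated as also owning Elif Osei's interest in Larkspur Foods Inc, giving 50% + 43% = 93%.
By sibling attribution (R1), Keanu Osei is treated as also owning Elif Osei's interest in Beacon Industries Corp, giving 15% + 72% = 87%.
Chain via Larkspur Foods Inc. → Highfield Services GmbH (R2): 93% × 88% × 32% = 26.1888% of Talon Textiles S.p.A.
Chain via Beacon Industries Corp. → Fairlane Capital LLC (R2): 87% × 73% × 21% = 13.3371% of Talon Textiles S.p.A.
Aggregating (R3): 26.1888% + 13.3371% = 39.5259%.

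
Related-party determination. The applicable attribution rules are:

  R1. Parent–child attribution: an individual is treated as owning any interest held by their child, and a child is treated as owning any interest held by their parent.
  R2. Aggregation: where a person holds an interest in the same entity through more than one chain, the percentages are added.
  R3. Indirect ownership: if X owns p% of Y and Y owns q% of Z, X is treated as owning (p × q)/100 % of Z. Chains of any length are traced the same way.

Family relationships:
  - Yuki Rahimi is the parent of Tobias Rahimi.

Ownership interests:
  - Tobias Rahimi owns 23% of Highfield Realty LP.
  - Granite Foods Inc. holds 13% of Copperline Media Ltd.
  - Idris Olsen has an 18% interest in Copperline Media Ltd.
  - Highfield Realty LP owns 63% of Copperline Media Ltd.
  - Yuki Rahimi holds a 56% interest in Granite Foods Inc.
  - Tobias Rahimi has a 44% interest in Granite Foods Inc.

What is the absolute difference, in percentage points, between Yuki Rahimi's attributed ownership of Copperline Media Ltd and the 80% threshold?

By parent–child attribution (R1), Yuki Rahimi is treated as also owning Tobias Rahimi's interest in Granite Foods Inc, giving 56% + 44% = 100%.
By parent–child attribution (R1), Yuki Rahimi is treated as owning Tobias Rahimi's 23% interest in Highfield Realty LP.
Chain via Granite Foods Inc. (R3): 100% × 13% = 13% of Copperline Media Ltd.
Chain via Highfield Realty LP (R3): 23% × 63% = 14.49% of Copperline Media Ltd.
Aggregating (R2): 13% + 14.49% = 27.49%.
27.49% falls short of the 80% threshold by 52.51 percentage points.

52.51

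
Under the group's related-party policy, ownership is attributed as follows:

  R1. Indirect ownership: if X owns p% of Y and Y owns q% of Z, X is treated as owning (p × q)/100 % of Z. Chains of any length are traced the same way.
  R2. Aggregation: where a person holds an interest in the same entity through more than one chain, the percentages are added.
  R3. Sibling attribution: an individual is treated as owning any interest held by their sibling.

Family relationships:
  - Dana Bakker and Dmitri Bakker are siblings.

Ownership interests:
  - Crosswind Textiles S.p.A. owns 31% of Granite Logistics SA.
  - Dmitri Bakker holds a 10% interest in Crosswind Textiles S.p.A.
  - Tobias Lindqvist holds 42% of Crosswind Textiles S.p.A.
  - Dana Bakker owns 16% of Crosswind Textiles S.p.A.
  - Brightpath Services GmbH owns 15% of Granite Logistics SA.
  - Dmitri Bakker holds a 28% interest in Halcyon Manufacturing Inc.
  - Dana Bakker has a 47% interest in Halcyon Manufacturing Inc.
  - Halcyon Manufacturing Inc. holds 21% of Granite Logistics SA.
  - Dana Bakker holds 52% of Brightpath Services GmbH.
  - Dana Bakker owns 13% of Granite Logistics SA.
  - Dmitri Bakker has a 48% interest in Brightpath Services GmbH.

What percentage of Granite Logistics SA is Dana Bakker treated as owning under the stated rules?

By sibling attribution (R3), Dana Bakker is treated as also owning Dmitri Bakker's interest in Halcyon Manufacturing Inc, giving 47% + 28% = 75%.
By sibling attribution (R3), Dana Bakker is treated as also owning Dmitri Bakker's interest in Brightpath Services GmbH, giving 52% + 48% = 100%.
By sibling attribution (R3), Dana Bakker is treated as also owning Dmitri Bakker's interest in Crosswind Textiles S.p.A, giving 16% + 10% = 26%.
Chain via Halcyon Manufacturing Inc. (R1): 75% × 21% = 15.75% of Granite Logistics SA.
Chain via Brightpath Services GmbH (R1): 100% × 15% = 15% of Granite Logistics SA.
Chain via Crosswind Textiles S.p.A. (R1): 26% × 31% = 8.06% of Granite Logistics SA.
Direct interest in Granite Logistics SA: 13%.
Aggregating (R2): 15.75% + 15% + 8.06% + 13% = 51.81%.

51.81%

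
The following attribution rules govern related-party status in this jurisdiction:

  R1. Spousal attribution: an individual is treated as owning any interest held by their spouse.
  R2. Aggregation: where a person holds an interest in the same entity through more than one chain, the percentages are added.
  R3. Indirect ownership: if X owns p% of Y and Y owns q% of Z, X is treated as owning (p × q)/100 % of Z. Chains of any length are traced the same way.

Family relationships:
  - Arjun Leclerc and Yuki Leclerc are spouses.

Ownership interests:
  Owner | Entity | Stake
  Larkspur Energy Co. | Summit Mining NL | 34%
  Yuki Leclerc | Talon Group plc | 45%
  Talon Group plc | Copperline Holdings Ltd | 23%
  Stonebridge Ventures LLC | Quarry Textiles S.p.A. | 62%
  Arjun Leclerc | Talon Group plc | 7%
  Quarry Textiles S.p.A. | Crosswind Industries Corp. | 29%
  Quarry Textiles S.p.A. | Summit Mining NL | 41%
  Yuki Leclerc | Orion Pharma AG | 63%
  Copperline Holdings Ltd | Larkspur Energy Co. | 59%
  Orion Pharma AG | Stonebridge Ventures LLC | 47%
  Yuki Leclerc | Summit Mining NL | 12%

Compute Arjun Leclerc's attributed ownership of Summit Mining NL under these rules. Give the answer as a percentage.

21.926038%

By spousal attribution (R1), Arjun Leclerc is treated as also owning Yuki Leclerc's interest in Talon Group plc, giving 7% + 45% = 52%.
By spousal attribution (R1), Arjun Leclerc is treated as owning Yuki Leclerc's 63% interest in Orion Pharma AG.
By spousal attribution (R1), Arjun Leclerc is treated as owning Yuki Leclerc's 12% interest in Summit Mining NL.
Chain via Talon Group plc → Copperline Holdings Ltd → Larkspur Energy Co. (R3): 52% × 23% × 59% × 34% = 2.399176% of Summit Mining NL.
Chain via Orion Pharma AG → Stonebridge Ventures LLC → Quarry Textiles S.p.A. (R3): 63% × 47% × 62% × 41% = 7.526862% of Summit Mining NL.
Direct interest in Summit Mining NL: 12%.
Aggregating (R2): 2.399176% + 7.526862% + 12% = 21.926038%.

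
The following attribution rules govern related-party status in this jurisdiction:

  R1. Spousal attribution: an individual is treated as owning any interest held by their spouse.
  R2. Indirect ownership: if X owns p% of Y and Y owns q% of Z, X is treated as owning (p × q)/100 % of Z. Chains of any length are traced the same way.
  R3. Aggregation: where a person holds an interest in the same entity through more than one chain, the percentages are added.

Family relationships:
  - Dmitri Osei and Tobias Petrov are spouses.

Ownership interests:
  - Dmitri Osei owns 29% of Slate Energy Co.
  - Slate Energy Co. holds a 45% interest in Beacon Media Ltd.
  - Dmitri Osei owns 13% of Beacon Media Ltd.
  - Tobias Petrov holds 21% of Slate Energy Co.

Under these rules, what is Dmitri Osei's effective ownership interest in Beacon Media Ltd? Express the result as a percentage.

35.5%

By spousal attribution (R1), Dmitri Osei is treated as also owning Tobias Petrov's interest in Slate Energy Co, giving 29% + 21% = 50%.
Chain via Slate Energy Co. (R2): 50% × 45% = 22.5% of Beacon Media Ltd.
Direct interest in Beacon Media Ltd: 13%.
Aggregating (R3): 22.5% + 13% = 35.5%.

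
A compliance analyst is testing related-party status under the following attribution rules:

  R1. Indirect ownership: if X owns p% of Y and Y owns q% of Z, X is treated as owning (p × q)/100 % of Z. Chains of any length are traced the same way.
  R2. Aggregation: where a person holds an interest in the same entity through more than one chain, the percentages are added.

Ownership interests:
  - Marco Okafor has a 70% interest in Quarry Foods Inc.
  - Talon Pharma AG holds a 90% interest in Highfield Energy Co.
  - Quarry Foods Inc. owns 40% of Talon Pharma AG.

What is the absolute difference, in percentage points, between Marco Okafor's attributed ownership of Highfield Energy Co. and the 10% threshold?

Chain via Quarry Foods Inc. → Talon Pharma AG (R1): 70% × 40% × 90% = 25.2% of Highfield Energy Co.
25.2% exceeds the 10% threshold by 15.2 percentage points.

15.2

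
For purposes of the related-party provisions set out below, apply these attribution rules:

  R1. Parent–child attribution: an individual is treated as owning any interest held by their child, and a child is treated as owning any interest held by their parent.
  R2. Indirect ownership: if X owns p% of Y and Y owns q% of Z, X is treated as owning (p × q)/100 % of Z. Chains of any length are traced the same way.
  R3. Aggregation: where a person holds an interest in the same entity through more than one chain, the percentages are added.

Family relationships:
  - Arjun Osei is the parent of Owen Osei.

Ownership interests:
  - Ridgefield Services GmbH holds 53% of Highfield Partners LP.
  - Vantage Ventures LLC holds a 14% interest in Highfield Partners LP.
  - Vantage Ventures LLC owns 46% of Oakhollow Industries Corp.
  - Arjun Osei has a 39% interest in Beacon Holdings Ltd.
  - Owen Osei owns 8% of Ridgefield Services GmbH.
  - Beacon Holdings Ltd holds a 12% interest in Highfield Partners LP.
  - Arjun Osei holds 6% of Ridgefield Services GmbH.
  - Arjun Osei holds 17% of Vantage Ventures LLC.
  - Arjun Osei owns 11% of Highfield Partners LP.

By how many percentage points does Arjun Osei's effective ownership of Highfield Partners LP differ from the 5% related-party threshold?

20.48

By parent–child attribution (R1), Arjun Osei is treated as also owning Owen Osei's interest in Ridgefield Services GmbH, giving 6% + 8% = 14%.
Chain via Ridgefield Services GmbH (R2): 14% × 53% = 7.42% of Highfield Partners LP.
Chain via Vantage Ventures LLC (R2): 17% × 14% = 2.38% of Highfield Partners LP.
Chain via Beacon Holdings Ltd (R2): 39% × 12% = 4.68% of Highfield Partners LP.
Direct interest in Highfield Partners LP: 11%.
Aggregating (R3): 7.42% + 2.38% + 4.68% + 11% = 25.48%.
25.48% exceeds the 5% threshold by 20.48 percentage points.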